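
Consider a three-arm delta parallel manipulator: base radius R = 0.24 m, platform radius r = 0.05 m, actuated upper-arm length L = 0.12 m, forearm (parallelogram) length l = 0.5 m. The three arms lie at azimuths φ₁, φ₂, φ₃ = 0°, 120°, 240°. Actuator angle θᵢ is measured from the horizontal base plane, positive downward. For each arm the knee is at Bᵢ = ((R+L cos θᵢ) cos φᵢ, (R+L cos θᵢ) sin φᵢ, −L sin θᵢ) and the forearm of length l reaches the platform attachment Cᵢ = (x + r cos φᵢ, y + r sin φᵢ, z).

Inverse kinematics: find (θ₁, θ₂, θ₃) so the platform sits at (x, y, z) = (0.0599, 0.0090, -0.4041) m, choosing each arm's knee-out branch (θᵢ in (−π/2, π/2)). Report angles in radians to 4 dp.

rotate P by −φ1: (0.0599, 0.0090, -0.4041)
  e−x'=0.1301;  (l²−L²−(e−x')²−y'²−z²)/2L = 0.2304
  θ1 = atan2(B,A) + arccos(C/0.4245) = -0.2622
φ2=120.0° → target in arm frame (-0.0222, -0.0564)
  A=0.2122, B=-0.4041, C=(l²−L²−A²−y'²−z²)/(2L)=0.1005
  θ2 = atan2(B,A) + arccos(C/0.4564) = 0.2615
arm 3 (φ=240.0°): x'=-0.0377, y'=0.0474
  A=0.2277, B=-0.4041, C=(l²−L²−A²−y'²−z²)/(2L)=0.0758
  √(A²+B²)=0.4639;  θ3 = -1.0576+1.4067 ≈ 0.3491

θ₁ = -0.2622, θ₂ = 0.2615, θ₃ = 0.3491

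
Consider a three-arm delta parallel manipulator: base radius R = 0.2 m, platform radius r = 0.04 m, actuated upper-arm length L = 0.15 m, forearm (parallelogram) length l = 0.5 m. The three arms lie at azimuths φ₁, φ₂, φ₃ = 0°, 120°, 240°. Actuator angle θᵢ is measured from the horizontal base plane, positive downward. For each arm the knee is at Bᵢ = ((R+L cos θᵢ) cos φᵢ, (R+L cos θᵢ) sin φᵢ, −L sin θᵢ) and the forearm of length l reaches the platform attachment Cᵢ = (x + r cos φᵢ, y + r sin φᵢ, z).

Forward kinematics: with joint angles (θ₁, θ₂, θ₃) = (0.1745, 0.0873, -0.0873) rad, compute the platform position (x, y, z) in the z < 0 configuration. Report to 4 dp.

(-0.0231, -0.0195, -0.4004)

φ1=0.0°: virtual centre (0.3077, 0.0000, -0.0260), radius l
φ2=120.0°: virtual centre (-0.1547, 0.2680, -0.0131), radius l
O3 = (0.3094·cos240.0°, 0.3094·sin240.0°, 0.0131) = (-0.1547, -0.2680, 0.0131)
eliminate P² terms by subtracting sphere 1 from 2 and 3
plane₁₂: -0.9249x+0.5359y+0.0259z = 0.0005
det = 0.9914;  x = -0.0006+0.0563z,  y = 0.0000+0.0488z
quadratic in z: (1.0056)z²+(0.0174)z+(-0.1543)=0, √Δ=0.7879 → z ∈ {-0.4004, 0.3831}; z = -0.4004 (taking z<0)
x = -0.0231, y = -0.0195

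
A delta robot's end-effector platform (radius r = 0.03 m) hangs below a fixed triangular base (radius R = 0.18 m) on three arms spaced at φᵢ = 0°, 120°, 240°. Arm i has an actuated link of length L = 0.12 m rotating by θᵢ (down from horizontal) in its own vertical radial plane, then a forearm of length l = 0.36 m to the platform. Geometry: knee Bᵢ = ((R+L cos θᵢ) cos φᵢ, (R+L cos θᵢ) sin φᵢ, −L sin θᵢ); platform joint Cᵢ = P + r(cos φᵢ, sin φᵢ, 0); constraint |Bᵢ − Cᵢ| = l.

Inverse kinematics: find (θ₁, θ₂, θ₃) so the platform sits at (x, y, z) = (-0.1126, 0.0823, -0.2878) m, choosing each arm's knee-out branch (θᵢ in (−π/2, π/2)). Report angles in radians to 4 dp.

rotate P by −φ1: (-0.1126, 0.0823, -0.2878)
  e−x'=0.2626;  (l²−L²−(e−x')²−y'²−z²)/2L = -0.1807
  √(A²+B²)=0.3896;  θ1 = -0.8312+2.0530 ≈ 1.2219
φ2=120.0° → target in arm frame (0.1276, 0.0564)
  e−x'=0.0224;  (l²−L²−(e−x')²−y'²−z²)/2L = 0.1195
  √(A²+B²)=0.2887;  θ2 = -1.4930+1.1438 ≈ -0.3492
rotate P by −φ3: (-0.0150, -0.1387, -0.2878)
  A=0.1650, B=-0.2878, C=(l²−L²−A²−y'²−z²)/(2L)=-0.0586
  √(A²+B²)=0.3317;  θ3 = -1.0503+1.7485 ≈ 0.6982

θ₁ = 1.2219, θ₂ = -0.3492, θ₃ = 0.6982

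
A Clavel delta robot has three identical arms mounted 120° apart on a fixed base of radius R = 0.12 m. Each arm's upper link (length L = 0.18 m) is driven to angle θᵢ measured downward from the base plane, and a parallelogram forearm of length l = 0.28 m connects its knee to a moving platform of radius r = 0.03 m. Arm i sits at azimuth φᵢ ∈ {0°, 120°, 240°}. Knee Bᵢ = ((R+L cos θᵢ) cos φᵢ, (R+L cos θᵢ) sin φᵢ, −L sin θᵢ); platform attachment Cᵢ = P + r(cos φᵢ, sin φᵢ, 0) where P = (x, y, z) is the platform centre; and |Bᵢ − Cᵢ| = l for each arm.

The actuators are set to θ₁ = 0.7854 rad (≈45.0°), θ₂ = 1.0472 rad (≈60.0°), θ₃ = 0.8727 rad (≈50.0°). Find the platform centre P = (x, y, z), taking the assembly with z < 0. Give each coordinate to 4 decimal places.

(0.0287, -0.0259, -0.3326)

arm 1 at φ=0.0°: (R−r)+L cos θ1 = 0.2173;  S1 = (0.2173, 0.0000, -0.1273)
arm 2 at φ=120.0°: (R−r)+L cos θ2 = 0.1800;  S2 = (-0.0900, 0.1559, -0.1559)
φ3=240.0°: virtual centre (-0.1028, -0.1781, -0.1379), radius l
|S₂|²−|S₁|² = -0.0067;  |S₃|²−|S₁|² = -0.0021
plane₁₂: -0.6146x+0.3118y+-0.0572z = -0.0067
Cramer: x(z) = 0.0073-0.0645z;  y(z) = -0.0072+0.0563z
into |P−S₁|² = l²: 1.0073z² + 0.2808z + -0.0180 = 0;  Δ = 0.1516;  z = -0.3326 or 0.0538 → z<0 root = -0.3326
x = 0.0287, y = -0.0259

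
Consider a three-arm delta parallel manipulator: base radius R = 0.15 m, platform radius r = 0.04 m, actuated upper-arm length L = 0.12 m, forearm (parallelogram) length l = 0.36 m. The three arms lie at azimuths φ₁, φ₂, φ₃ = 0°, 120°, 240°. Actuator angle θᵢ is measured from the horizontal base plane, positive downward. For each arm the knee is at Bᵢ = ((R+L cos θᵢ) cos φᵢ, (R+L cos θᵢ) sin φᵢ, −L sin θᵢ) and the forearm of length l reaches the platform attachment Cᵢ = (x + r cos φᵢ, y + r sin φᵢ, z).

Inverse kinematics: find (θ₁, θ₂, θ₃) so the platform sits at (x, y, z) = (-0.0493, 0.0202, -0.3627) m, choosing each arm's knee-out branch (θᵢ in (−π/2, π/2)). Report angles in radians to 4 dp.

θ₁ = 0.8730, θ₂ = 0.4362, θ₃ = 0.6109

arm 1 (φ=0.0°): x'=-0.0493, y'=0.0202
  A cos θ + B sin θ = C:  0.1593·cos θ + -0.3627·sin θ = -0.1756
  γ=atan2(-0.3627,0.1593)=-1.1570;  ψ=arccos(-0.4432)=2.0300;  θ1=γ+ψ≈0.8730
φ2=120.0° → target in arm frame (0.0421, 0.0326)
  A=0.0679, B=-0.3627, C=(l²−L²−A²−y'²−z²)/(2L)=-0.0917
  θ2 = atan2(B,A) + arccos(C/0.3690) = 0.4362
arm 3 (φ=240.0°): x'=0.0072, y'=-0.0528
  e−x'=0.1028;  (l²−L²−(e−x')²−y'²−z²)/2L = -0.1238
  γ=atan2(-0.3627,0.1028)=-1.2945;  ψ=arccos(-0.3284)=1.9054;  θ3=γ+ψ≈0.6109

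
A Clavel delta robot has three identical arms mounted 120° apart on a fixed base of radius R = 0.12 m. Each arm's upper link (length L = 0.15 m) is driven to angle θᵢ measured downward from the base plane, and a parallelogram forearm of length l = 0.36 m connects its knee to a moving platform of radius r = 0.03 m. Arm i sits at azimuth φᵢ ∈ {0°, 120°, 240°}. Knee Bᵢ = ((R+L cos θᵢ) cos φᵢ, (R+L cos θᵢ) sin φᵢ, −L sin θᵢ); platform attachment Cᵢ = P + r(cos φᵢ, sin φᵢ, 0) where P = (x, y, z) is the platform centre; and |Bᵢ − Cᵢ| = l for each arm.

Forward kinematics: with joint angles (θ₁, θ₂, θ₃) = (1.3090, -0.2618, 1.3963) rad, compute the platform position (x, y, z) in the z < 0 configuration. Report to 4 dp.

(-0.1030, 0.2120, -0.3208)

S1 = (0.1288·cos0.0°, 0.1288·sin0.0°, -0.1449) = (0.1288, 0.0000, -0.1449)
arm 2 at φ=120.0°: ρ2 = 0.2349;  S2 = (-0.1174, 0.2034, 0.0388)
arm 3 at φ=240.0°: ρ3 = 0.1160;  S3 = (-0.0580, -0.1005, -0.1477)
subtract pairs → two planes through P
linear system: -0.4925x+0.4068y = 0.0191−0.3674z; -0.3737x+-0.2010y = -0.0023−-0.0057z
det = 0.2510;  x = -0.0116+0.2850z,  y = 0.0329+-0.5581z
quadratic in z: (1.3927)z²+(0.1730)z+(-0.0878)=0, √Δ=0.7205 → z ∈ {-0.3208, 0.1966}; z = -0.3208 (taking z<0)
x = -0.1030, y = 0.2120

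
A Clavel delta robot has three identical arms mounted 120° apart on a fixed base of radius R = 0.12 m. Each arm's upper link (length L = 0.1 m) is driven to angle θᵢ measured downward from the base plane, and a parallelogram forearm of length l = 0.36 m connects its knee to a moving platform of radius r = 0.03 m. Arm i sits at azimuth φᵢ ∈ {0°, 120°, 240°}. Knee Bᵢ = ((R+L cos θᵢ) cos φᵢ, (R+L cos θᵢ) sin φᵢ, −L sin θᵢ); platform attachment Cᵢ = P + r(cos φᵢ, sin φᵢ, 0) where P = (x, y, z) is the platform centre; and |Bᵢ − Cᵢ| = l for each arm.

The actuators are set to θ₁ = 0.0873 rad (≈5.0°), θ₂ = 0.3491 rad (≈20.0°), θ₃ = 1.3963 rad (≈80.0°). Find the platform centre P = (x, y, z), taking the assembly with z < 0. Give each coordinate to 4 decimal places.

φ1=0.0°: virtual centre (0.1896, 0.0000, -0.0087), radius l
arm 2 at φ=120.0°: ρ2 = 0.1840;  O2 = (-0.0920, 0.1593, -0.0342)
O3 = (0.1074·cos240.0°, 0.1074·sin240.0°, -0.0985) = (-0.0537, -0.0930, -0.0985)
|O₂|²−|O₁|² = -0.0010;  |O₃|²−|O₁|² = -0.0148
linear system: -0.5632x+0.3186y = -0.0010−-0.0510z; -0.4866x+-0.1860y = -0.0148−-0.1795z
Cramer: x(z) = 0.0189-0.2567z;  y(z) = 0.0302-0.2937z
into |P−O₁|² = l²: 1.1522z² + 0.0873z + -0.0995 = 0;  Δ = 0.4660;  z = -0.3342 or 0.2583 → z<0 root = -0.3342
x = 0.1047, y = 0.1283

(0.1047, 0.1283, -0.3342)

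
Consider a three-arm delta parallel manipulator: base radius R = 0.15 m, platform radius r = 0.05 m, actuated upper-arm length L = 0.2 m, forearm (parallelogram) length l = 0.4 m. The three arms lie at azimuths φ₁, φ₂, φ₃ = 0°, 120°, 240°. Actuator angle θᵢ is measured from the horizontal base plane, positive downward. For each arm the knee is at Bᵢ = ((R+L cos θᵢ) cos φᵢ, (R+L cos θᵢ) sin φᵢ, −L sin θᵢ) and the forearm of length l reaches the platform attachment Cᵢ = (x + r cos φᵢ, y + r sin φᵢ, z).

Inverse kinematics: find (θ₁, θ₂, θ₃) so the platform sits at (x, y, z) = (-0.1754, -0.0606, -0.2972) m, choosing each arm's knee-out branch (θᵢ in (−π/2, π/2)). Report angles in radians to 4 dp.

θ₁ = 1.0470, θ₂ = 0.2617, θ₃ = -0.2620

φ1=0.0° → target in arm frame (-0.1754, -0.0606)
  A cos θ + B sin θ = C:  0.2754·cos θ + -0.2972·sin θ = -0.1196
  θ1 = atan2(B,A) + arccos(C/0.4052) = 1.0470
arm 2 (φ=120.0°): x'=0.0352, y'=0.1822
  e−x'=0.0648;  (l²−L²−(e−x')²−y'²−z²)/2L = -0.0143
  γ=atan2(-0.2972,0.0648)=-1.3562;  ψ=arccos(-0.0470)=1.6178;  θ2=γ+ψ≈0.2617
arm 3 (φ=240.0°): x'=0.1402, y'=-0.1216
  A=-0.0402, B=-0.2972, C=(l²−L²−A²−y'²−z²)/(2L)=0.0382
  √(A²+B²)=0.2999;  θ3 = -1.7052+1.4432 ≈ -0.2620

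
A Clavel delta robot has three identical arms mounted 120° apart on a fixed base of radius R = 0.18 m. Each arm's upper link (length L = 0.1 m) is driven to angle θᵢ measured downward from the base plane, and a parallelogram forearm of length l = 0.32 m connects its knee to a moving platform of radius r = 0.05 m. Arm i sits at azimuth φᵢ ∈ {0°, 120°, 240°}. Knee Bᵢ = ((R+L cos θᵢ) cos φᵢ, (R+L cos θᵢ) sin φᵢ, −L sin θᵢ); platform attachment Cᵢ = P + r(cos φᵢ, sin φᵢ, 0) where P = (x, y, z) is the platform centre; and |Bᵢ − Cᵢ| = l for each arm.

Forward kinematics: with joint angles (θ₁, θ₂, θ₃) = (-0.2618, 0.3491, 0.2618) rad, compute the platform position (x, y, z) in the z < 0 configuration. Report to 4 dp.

(0.0390, -0.0060, -0.2333)

arm 1 at φ=0.0°: e+L cos θ1 = 0.2266;  centre 1 = (0.2266, 0.0000, 0.0259)
φ2=120.0°: virtual centre (-0.1120, 0.1940, -0.0342), radius l
arm 3 at φ=240.0°: e+L cos θ3 = 0.2266;  centre 3 = (-0.1133, -0.1962, -0.0259)
subtract pairs → two planes through P
linear system: -0.6772x+0.3879y = -0.0007−-0.1202z; -0.6798x+-0.3925y = 0.0000−-0.1035z
Cramer: x(z) = 0.0005-0.1649z;  y(z) = -0.0009+0.0219z
into |P−centre ₁|² = l²: 1.0277z² + 0.0228z + -0.0506 = 0;  Δ = 0.2086;  z = -0.2333 or 0.2111 → z<0 root = -0.2333
x = 0.0390, y = -0.0060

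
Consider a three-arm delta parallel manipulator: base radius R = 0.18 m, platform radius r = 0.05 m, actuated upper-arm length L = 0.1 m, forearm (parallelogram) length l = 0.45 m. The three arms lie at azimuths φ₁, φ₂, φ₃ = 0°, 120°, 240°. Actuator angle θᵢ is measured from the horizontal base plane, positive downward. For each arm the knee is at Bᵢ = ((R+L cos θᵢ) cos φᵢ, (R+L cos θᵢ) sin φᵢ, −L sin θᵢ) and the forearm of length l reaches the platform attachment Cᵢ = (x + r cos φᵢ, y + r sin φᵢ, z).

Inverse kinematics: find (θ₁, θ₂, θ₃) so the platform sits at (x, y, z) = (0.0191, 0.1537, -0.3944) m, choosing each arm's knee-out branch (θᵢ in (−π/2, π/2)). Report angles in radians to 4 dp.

rotate P by −φ1: (0.0191, 0.1537, -0.3944)
  A cos θ + B sin θ = C:  0.1109·cos θ + -0.3944·sin θ = 0.0051
  γ=atan2(-0.3944,0.1109)=-1.2967;  ψ=arccos(0.0125)=1.5583;  θ1=γ+ψ≈0.2616
rotate P by −φ2: (0.1236, -0.0934, -0.3944)
  A cos θ + B sin θ = C:  0.0064·cos θ + -0.3944·sin θ = 0.1409
  θ2 = atan2(B,A) + arccos(C/0.3945) = -0.3490
arm 3 (φ=240.0°): x'=-0.1427, y'=-0.0603
  A cos θ + B sin θ = C:  0.2727·cos θ + -0.3944·sin θ = -0.2052
  √(A²+B²)=0.4795;  θ3 = -0.9659+2.0129 ≈ 1.0470

θ₁ = 0.2616, θ₂ = -0.3490, θ₃ = 1.0470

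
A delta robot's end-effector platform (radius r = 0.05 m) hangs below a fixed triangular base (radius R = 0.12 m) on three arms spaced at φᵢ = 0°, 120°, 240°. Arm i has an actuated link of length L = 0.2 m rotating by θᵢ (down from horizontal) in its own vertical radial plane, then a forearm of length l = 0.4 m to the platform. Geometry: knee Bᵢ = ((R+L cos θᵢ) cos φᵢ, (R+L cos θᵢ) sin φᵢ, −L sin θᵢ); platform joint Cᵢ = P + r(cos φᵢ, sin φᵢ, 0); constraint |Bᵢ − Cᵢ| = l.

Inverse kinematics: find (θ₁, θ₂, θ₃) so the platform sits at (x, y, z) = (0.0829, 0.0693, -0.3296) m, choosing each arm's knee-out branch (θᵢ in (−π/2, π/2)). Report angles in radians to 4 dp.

θ₁ = -0.0876, θ₂ = 0.1744, θ₃ = 0.6107

φ1=0.0° → target in arm frame (0.0829, 0.0693)
  A=-0.0129, B=-0.3296, C=(l²−L²−A²−y'²−z²)/(2L)=0.0160
  γ=atan2(-0.3296,-0.0129)=-1.6099;  ψ=arccos(0.0485)=1.5223;  θ1=γ+ψ≈-0.0876
rotate P by −φ2: (0.0186, -0.1064, -0.3296)
  A cos θ + B sin θ = C:  0.0514·cos θ + -0.3296·sin θ = -0.0065
  γ=atan2(-0.3296,0.0514)=-1.4160;  ψ=arccos(-0.0196)=1.5904;  θ2=γ+ψ≈0.1744
arm 3 (φ=240.0°): x'=-0.1015, y'=0.0371
  A=0.1715, B=-0.3296, C=(l²−L²−A²−y'²−z²)/(2L)=-0.0485
  θ3 = atan2(B,A) + arccos(C/0.3715) = 0.6107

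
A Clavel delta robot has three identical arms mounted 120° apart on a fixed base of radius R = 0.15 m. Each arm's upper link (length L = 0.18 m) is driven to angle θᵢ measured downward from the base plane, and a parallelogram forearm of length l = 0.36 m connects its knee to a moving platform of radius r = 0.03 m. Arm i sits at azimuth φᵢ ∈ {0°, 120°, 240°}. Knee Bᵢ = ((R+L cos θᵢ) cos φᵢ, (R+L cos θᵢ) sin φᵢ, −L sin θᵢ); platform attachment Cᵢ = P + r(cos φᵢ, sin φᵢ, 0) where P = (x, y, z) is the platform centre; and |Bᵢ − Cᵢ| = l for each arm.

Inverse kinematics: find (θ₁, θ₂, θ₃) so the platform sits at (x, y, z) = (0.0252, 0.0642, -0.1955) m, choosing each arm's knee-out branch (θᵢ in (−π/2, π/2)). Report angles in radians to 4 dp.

θ₁ = -0.1752, θ₂ = -0.3495, θ₃ = 0.5239

rotate P by −φ1: (0.0252, 0.0642, -0.1955)
  A=0.0948, B=-0.1955, C=(l²−L²−A²−y'²−z²)/(2L)=0.1274
  θ1 = atan2(B,A) + arccos(C/0.2173) = -0.1752
arm 2 (φ=120.0°): x'=0.0430, y'=-0.0539
  A cos θ + B sin θ = C:  0.0770·cos θ + -0.1955·sin θ = 0.1393
  √(A²+B²)=0.2101;  θ2 = -1.1956+0.8461 ≈ -0.3495
arm 3 (φ=240.0°): x'=-0.0682, y'=-0.0103
  A cos θ + B sin θ = C:  0.1882·cos θ + -0.1955·sin θ = 0.0652
  γ=atan2(-0.1955,0.1882)=-0.8044;  ψ=arccos(0.2401)=1.3283;  θ3=γ+ψ≈0.5239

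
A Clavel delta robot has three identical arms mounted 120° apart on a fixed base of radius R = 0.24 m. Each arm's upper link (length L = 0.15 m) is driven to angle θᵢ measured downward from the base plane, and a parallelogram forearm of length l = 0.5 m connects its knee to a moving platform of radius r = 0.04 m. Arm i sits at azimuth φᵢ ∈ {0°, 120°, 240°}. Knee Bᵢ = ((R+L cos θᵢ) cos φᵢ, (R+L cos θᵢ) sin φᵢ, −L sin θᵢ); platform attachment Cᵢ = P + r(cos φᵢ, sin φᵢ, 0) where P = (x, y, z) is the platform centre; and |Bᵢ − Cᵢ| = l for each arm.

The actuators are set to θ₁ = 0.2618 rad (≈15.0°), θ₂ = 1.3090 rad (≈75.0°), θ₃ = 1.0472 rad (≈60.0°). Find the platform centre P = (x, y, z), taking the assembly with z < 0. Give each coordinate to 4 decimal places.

(0.1413, -0.0386, -0.4939)

φ1=0.0°: virtual centre (0.3449, 0.0000, -0.0388), radius l
arm 2 at φ=120.0°: e+L cos θ2 = 0.2388;  centre 2 = (-0.1194, 0.2068, -0.1449)
φ3=240.0°: virtual centre (-0.1375, -0.2382, -0.1299), radius l
|centre ₂|²−|centre ₁|² = -0.0424;  |centre ₃|²−|centre ₁|² = -0.0280
linear system: -0.9286x+0.4137y = -0.0424−-0.2121z; -0.9648x+-0.4763y = -0.0280−-0.1822z
det = 0.8414;  x = 0.0378+-0.2096z,  y = -0.0178+0.0422z
quadratic in z: (1.0457)z²+(0.2049)z+(-0.1538)=0, √Δ=0.8280 → z ∈ {-0.4939, 0.2979}; z = -0.4939 (taking z<0)
x = 0.1413, y = -0.0386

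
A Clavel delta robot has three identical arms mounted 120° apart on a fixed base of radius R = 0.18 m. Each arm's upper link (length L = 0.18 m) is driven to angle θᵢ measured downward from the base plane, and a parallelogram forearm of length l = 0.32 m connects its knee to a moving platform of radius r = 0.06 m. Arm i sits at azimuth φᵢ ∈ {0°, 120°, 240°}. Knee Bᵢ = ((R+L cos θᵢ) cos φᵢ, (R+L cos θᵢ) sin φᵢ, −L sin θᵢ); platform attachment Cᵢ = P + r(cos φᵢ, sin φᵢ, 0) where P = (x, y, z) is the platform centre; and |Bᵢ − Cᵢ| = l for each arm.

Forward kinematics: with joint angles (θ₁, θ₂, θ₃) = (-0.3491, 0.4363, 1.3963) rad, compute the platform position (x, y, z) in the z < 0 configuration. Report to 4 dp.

arm 1 at φ=0.0°: ρ1 = 0.2891;  centre 1 = (0.2891, 0.0000, 0.0616)
φ2=120.0°: virtual centre (-0.1416, 0.2452, -0.0761), radius l
φ3=240.0°: virtual centre (-0.0756, -0.1310, -0.1773), radius l
eliminate P² terms by subtracting sphere 1 from 2 and 3
linear system: -0.8614x+0.4904y = -0.0014−-0.2753z; -0.7295x+-0.2620y = -0.0331−-0.4777z
det = 0.5834;  x = 0.0285+-0.5251z,  y = 0.0471+-0.3611z
quadratic in z: (1.4061)z²+(0.1166)z+(-0.0284)=0, √Δ=0.4166 → z ∈ {-0.1896, 0.1067}; z = -0.1896 (taking z<0)
x = 0.1280, y = 0.1155

(0.1280, 0.1155, -0.1896)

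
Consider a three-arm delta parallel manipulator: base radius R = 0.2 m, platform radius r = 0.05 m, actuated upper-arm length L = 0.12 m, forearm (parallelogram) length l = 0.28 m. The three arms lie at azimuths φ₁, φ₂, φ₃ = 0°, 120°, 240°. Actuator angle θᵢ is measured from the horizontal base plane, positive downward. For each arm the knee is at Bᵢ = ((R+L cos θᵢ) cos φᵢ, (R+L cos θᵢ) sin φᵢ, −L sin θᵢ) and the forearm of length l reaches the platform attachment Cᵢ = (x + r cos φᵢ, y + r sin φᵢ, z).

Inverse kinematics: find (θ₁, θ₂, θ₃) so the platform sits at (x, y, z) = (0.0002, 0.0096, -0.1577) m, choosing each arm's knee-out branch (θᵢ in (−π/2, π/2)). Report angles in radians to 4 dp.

arm 1 (φ=0.0°): x'=0.0002, y'=0.0096
  A=0.1498, B=-0.1577, C=(l²−L²−A²−y'²−z²)/(2L)=0.0692
  √(A²+B²)=0.2175;  θ1 = -0.8111+1.2472 ≈ 0.4361
φ2=120.0° → target in arm frame (0.0082, -0.0050)
  A=0.1418, B=-0.1577, C=(l²−L²−A²−y'²−z²)/(2L)=0.0792
  θ2 = atan2(B,A) + arccos(C/0.2121) = 0.3497
φ3=240.0° → target in arm frame (-0.0084, -0.0046)
  e−x'=0.1584;  (l²−L²−(e−x')²−y'²−z²)/2L = 0.0584
  γ=atan2(-0.1577,0.1584)=-0.7831;  ψ=arccos(0.2612)=1.3065;  θ3=γ+ψ≈0.5234

θ₁ = 0.4361, θ₂ = 0.3497, θ₃ = 0.5234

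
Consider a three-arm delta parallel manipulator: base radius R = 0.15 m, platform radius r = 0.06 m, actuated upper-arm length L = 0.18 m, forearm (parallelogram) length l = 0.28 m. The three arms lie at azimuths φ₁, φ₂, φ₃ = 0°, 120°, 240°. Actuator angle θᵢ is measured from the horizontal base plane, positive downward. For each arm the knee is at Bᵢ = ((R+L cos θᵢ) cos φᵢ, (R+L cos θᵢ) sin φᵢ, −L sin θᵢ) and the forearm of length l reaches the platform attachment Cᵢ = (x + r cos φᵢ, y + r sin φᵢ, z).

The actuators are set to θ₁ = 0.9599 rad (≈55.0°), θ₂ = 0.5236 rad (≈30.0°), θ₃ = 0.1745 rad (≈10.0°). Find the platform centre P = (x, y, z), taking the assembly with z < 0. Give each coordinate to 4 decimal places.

φ1=0.0°: virtual centre (0.1932, 0.0000, -0.1474), radius l
φ2=120.0°: virtual centre (-0.1229, 0.2129, -0.0900), radius l
arm 3 at φ=240.0°: e+L cos θ3 = 0.2673;  S3 = (-0.1336, -0.2315, -0.0313)
|S₂|²−|S₁|² = 0.0095;  |S₃|²−|S₁|² = 0.0133
plane₁₂: -0.6324x+0.4259y+0.1149z = 0.0095
det = 0.5712;  x = -0.0176+0.2664z,  y = -0.0039+0.1258z
into |P−S₁|² = l²: 1.0868z² + 0.1816z + -0.0122 = 0;  Δ = 0.0859;  z = -0.2184 or 0.0513 → z<0 root = -0.2184
x = -0.0758, y = -0.0314

(-0.0758, -0.0314, -0.2184)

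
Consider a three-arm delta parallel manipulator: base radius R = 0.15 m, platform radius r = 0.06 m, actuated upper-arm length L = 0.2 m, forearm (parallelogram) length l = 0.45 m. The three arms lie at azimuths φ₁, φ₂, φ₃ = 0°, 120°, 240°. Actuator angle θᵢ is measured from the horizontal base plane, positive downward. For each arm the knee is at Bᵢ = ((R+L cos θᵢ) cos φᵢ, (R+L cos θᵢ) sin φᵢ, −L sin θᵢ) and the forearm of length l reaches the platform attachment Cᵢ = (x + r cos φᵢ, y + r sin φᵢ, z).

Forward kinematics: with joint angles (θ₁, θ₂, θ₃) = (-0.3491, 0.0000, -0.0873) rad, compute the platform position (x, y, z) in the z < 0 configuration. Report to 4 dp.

φ1=0.0°: virtual centre (0.2779, 0.0000, 0.0684), radius l
arm 2 at φ=120.0°: (R−r)+L cos θ2 = 0.2900;  centre 2 = (-0.1450, 0.2511, 0.0000)
arm 3 at φ=240.0°: (R−r)+L cos θ3 = 0.2892;  centre 3 = (-0.1446, -0.2505, 0.0174)
eliminate P² terms by subtracting sphere 1 from 2 and 3
linear system: -0.8459x+0.5023y = 0.0022−-0.1368z; -0.8451x+-0.5010y = 0.0020−-0.1019z
det = 0.8483;  x = -0.0025+-0.1412z,  y = 0.0001+0.0347z
into |P−centre ₁|² = l²: 1.0211z² + -0.0576z + -0.1192 = 0;  Δ = 0.4901;  z = -0.3146 or 0.3710 → z<0 root = -0.3146
x = 0.0419, y = -0.0108

(0.0419, -0.0108, -0.3146)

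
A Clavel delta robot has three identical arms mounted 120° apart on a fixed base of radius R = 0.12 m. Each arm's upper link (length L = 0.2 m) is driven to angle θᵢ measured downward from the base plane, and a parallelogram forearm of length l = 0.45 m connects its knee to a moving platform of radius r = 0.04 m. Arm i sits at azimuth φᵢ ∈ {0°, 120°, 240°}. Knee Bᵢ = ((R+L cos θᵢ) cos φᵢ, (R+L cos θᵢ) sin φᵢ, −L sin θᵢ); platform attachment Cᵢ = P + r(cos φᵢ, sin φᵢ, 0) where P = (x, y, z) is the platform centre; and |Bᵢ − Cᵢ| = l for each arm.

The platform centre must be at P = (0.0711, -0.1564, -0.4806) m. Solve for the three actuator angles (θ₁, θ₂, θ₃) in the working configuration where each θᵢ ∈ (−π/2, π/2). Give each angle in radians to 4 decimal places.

arm 1 (φ=0.0°): x'=0.0711, y'=-0.1564
  A=0.0089, B=-0.4806, C=(l²−L²−A²−y'²−z²)/(2L)=-0.2325
  θ1 = atan2(B,A) + arccos(C/0.4807) = 0.5235
rotate P by −φ2: (-0.1710, 0.0166, -0.4806)
  A=0.2510, B=-0.4806, C=(l²−L²−A²−y'²−z²)/(2L)=-0.3294
  θ2 = atan2(B,A) + arccos(C/0.5422) = 1.1342
φ3=240.0° → target in arm frame (0.0999, 0.1398)
  A cos θ + B sin θ = C:  -0.0199·cos θ + -0.4806·sin θ = -0.2210
  θ3 = atan2(B,A) + arccos(C/0.4810) = 0.4361

θ₁ = 0.5235, θ₂ = 1.1342, θ₃ = 0.4361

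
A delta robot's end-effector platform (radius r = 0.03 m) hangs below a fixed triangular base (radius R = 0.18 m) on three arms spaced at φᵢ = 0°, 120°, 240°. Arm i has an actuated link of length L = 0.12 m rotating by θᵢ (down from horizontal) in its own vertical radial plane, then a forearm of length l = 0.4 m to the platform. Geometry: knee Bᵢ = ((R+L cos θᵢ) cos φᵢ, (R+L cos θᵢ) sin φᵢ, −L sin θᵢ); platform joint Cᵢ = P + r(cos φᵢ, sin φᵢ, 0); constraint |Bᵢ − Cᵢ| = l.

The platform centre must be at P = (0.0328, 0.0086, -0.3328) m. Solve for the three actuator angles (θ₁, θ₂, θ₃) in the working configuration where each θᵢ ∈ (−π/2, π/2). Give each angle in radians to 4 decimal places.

θ₁ = 0.0876, θ₂ = 0.3493, θ₃ = 0.4365

φ1=0.0° → target in arm frame (0.0328, 0.0086)
  A=0.1172, B=-0.3328, C=(l²−L²−A²−y'²−z²)/(2L)=0.0876
  γ=atan2(-0.3328,0.1172)=-1.2322;  ψ=arccos(0.2484)=1.3198;  θ1=γ+ψ≈0.0876
arm 2 (φ=120.0°): x'=-0.0090, y'=-0.0327
  e−x'=0.1590;  (l²−L²−(e−x')²−y'²−z²)/2L = 0.0355
  θ2 = atan2(B,A) + arccos(C/0.3688) = 0.3493
φ3=240.0° → target in arm frame (-0.0238, 0.0241)
  A cos θ + B sin θ = C:  0.1738·cos θ + -0.3328·sin θ = 0.0168
  θ3 = atan2(B,A) + arccos(C/0.3755) = 0.4365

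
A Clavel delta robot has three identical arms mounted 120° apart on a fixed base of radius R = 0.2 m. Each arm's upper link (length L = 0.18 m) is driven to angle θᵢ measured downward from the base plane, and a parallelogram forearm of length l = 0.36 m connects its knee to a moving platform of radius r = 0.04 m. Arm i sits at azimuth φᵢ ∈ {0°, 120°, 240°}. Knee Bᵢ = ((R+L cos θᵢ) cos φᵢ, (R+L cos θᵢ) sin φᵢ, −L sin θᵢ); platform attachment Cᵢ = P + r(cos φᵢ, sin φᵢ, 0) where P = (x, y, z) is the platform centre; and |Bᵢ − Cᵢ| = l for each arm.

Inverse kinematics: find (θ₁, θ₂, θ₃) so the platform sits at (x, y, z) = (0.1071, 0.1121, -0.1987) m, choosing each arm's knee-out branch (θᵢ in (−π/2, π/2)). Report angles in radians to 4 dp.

arm 1 (φ=0.0°): x'=0.1071, y'=0.1121
  A=0.0529, B=-0.1987, C=(l²−L²−A²−y'²−z²)/(2L)=0.1176
  θ1 = atan2(B,A) + arccos(C/0.2056) = -0.3489
rotate P by −φ2: (0.0435, -0.1488, -0.1987)
  A=0.1165, B=-0.1987, C=(l²−L²−A²−y'²−z²)/(2L)=0.0611
  γ=atan2(-0.1987,0.1165)=-1.0406;  ψ=arccos(0.2655)=1.3021;  θ2=γ+ψ≈0.2615
arm 3 (φ=240.0°): x'=-0.1506, y'=0.0367
  A=0.3106, B=-0.1987, C=(l²−L²−A²−y'²−z²)/(2L)=-0.1114
  √(A²+B²)=0.3687;  θ3 = -0.5691+1.8778 ≈ 1.3088

θ₁ = -0.3489, θ₂ = 0.2615, θ₃ = 1.3088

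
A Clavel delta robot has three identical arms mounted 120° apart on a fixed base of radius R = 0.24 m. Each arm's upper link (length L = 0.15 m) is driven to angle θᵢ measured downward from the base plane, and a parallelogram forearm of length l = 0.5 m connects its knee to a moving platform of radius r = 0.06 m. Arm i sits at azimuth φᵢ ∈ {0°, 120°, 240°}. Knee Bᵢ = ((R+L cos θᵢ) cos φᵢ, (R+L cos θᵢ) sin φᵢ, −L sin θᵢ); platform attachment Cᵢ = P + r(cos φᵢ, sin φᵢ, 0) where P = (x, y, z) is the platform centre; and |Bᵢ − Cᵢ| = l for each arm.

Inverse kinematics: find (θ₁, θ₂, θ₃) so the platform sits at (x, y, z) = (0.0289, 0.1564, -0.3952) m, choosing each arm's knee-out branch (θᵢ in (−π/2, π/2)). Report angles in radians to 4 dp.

rotate P by −φ1: (0.0289, 0.1564, -0.3952)
  e−x'=0.1511;  (l²−L²−(e−x')²−y'²−z²)/2L = 0.0801
  θ1 = atan2(B,A) + arccos(C/0.4231) = 0.1748
φ2=120.0° → target in arm frame (0.1210, -0.1032)
  A cos θ + B sin θ = C:  0.0590·cos θ + -0.3952·sin θ = 0.1906
  √(A²+B²)=0.3996;  θ2 = -1.4226+1.0736 ≈ -0.3490
arm 3 (φ=240.0°): x'=-0.1499, y'=-0.0532
  A cos θ + B sin θ = C:  0.3299·cos θ + -0.3952·sin θ = -0.1345
  √(A²+B²)=0.5148;  θ3 = -0.8752+1.8351 ≈ 0.9599

θ₁ = 0.1748, θ₂ = -0.3490, θ₃ = 0.9599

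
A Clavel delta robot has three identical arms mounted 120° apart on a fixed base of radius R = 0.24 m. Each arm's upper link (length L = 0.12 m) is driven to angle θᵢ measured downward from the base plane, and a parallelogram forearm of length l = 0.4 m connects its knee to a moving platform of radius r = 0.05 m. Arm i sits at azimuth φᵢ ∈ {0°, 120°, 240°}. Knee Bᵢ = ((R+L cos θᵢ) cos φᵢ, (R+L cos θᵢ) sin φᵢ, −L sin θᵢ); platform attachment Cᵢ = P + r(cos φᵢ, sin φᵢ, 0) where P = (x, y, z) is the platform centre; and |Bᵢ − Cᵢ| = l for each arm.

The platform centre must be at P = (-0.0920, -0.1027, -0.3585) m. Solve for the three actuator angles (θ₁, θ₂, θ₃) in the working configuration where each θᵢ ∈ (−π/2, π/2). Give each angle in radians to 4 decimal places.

rotate P by −φ1: (-0.0920, -0.1027, -0.3585)
  e−x'=0.2820;  (l²−L²−(e−x')²−y'²−z²)/2L = -0.3041
  γ=atan2(-0.3585,0.2820)=-0.9043;  ψ=arccos(-0.6668)=2.3007;  θ1=γ+ψ≈1.3964
rotate P by −φ2: (-0.0429, 0.1310, -0.3585)
  A cos θ + B sin θ = C:  0.2329·cos θ + -0.3585·sin θ = -0.2265
  √(A²+B²)=0.4275;  θ2 = -0.9946+2.1290 ≈ 1.1345
φ3=240.0° → target in arm frame (0.1349, -0.0283)
  e−x'=0.0551;  (l²−L²−(e−x')²−y'²−z²)/2L = 0.0552
  γ=atan2(-0.3585,0.0551)=-1.4184;  ψ=arccos(0.1521)=1.4181;  θ3=γ+ψ≈-0.0003

θ₁ = 1.3964, θ₂ = 1.1345, θ₃ = -0.0003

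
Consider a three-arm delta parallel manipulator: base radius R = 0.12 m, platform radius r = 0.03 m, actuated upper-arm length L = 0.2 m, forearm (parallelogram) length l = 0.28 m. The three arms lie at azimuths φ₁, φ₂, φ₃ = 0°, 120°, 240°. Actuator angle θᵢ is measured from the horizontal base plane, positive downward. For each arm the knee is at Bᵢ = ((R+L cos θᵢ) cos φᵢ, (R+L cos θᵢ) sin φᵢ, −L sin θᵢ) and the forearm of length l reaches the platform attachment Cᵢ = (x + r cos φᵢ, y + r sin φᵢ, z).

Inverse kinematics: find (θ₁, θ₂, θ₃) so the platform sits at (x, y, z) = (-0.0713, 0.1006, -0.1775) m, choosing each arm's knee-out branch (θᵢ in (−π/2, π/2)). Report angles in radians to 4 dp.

θ₁ = 1.0474, θ₂ = -0.2614, θ₃ = 0.9596

φ1=0.0° → target in arm frame (-0.0713, 0.1006)
  A cos θ + B sin θ = C:  0.1613·cos θ + -0.1775·sin θ = -0.0731
  θ1 = atan2(B,A) + arccos(C/0.2398) = 1.0474
rotate P by −φ2: (0.1228, 0.0114, -0.1775)
  A cos θ + B sin θ = C:  -0.0328·cos θ + -0.1775·sin θ = 0.0142
  √(A²+B²)=0.1805;  θ2 = -1.7534+1.4919 ≈ -0.2614
φ3=240.0° → target in arm frame (-0.0515, -0.1120)
  A cos θ + B sin θ = C:  0.1415·cos θ + -0.1775·sin θ = -0.0642
  θ3 = atan2(B,A) + arccos(C/0.2270) = 0.9596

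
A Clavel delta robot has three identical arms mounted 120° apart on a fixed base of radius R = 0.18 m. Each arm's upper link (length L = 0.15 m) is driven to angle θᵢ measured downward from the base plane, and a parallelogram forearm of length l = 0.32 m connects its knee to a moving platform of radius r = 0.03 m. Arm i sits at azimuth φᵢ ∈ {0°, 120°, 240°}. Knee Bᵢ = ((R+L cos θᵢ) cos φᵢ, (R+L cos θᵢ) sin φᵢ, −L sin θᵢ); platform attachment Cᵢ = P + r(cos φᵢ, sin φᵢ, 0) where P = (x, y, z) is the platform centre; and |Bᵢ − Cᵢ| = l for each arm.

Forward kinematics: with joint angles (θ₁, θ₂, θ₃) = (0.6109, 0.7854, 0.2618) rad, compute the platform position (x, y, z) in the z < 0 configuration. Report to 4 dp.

arm 1 at φ=0.0°: ρ1 = 0.2729;  O1 = (0.2729, 0.0000, -0.0860)
φ2=120.0°: virtual centre (-0.1280, 0.2218, -0.1061), radius l
O3 = (0.2949·cos240.0°, 0.2949·sin240.0°, -0.0388) = (-0.1474, -0.2554, -0.0388)
|O₂|²−|O₁|² = -0.0050;  |O₃|²−|O₁|² = 0.0066
linear system: -0.8018x+0.4435y = -0.0050−-0.0401z; -0.8406x+-0.5108y = 0.0066−0.0944z
Cramer: x(z) = -0.0005+0.0274z;  y(z) = -0.0122+0.1398z
quadratic in z: (1.0203)z²+(0.1537)z+(-0.0201)=0, √Δ=0.3253 → z ∈ {-0.2347, 0.0841}; z = -0.2347 (taking z<0)
x = -0.0069, y = -0.0450

(-0.0069, -0.0450, -0.2347)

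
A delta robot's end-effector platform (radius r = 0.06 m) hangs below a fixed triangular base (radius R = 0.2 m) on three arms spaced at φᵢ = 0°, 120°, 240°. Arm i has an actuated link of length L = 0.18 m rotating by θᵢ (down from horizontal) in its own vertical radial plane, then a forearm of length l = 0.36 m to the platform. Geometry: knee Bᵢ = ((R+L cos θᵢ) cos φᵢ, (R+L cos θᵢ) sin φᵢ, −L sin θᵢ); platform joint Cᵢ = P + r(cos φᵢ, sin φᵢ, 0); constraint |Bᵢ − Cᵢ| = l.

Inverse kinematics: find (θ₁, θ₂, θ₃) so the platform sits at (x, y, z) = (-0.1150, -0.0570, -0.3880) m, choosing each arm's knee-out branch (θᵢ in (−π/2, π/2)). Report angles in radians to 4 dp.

φ1=0.0° → target in arm frame (-0.1150, -0.0570)
  A=0.2550, B=-0.3880, C=(l²−L²−A²−y'²−z²)/(2L)=-0.3378
  θ1 = atan2(B,A) + arccos(C/0.4643) = 1.3963
arm 2 (φ=120.0°): x'=0.0081, y'=0.1281
  e−x'=0.1319;  (l²−L²−(e−x')²−y'²−z²)/2L = -0.2421
  γ=atan2(-0.3880,0.1319)=-1.2432;  ψ=arccos(-0.5907)=2.2027;  θ2=γ+ψ≈0.9595
rotate P by −φ3: (0.1069, -0.0711, -0.3880)
  A cos θ + B sin θ = C:  0.0331·cos θ + -0.3880·sin θ = -0.1653
  θ3 = atan2(B,A) + arccos(C/0.3894) = 0.5235

θ₁ = 1.3963, θ₂ = 0.9595, θ₃ = 0.5235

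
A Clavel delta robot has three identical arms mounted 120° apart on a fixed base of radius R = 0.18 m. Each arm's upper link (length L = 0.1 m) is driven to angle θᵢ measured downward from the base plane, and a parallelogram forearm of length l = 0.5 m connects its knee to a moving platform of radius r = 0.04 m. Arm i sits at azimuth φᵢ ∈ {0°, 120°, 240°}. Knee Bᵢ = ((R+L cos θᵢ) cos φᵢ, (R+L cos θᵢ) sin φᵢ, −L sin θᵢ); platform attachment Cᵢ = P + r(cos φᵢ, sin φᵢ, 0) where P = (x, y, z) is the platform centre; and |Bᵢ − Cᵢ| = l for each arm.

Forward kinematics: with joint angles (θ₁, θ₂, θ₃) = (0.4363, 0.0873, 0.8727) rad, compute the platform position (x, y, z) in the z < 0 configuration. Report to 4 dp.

O1 = (0.2306·cos0.0°, 0.2306·sin0.0°, -0.0423) = (0.2306, 0.0000, -0.0423)
arm 2 at φ=120.0°: (R−r)+L cos θ2 = 0.2396;  O2 = (-0.1198, 0.2075, -0.0087)
O3 = (0.2043·cos240.0°, 0.2043·sin240.0°, -0.0766) = (-0.1021, -0.1769, -0.0766)
eliminate P² terms by subtracting sphere 1 from 2 and 3
plane₁₂: -0.7009x+0.4150y+0.0671z = 0.0025
det = 0.5242;  x = 0.0041+-0.0091z,  y = 0.0131+-0.1770z
sphere 1 gives Az²+Bz+C=0 with A=1.0314, B=0.0840, C=-0.1967;  B²−4AC=0.8188;  roots -0.4794, 0.3979;  negative root z = -0.4794
x = 0.0085, y = 0.0979

(0.0085, 0.0979, -0.4794)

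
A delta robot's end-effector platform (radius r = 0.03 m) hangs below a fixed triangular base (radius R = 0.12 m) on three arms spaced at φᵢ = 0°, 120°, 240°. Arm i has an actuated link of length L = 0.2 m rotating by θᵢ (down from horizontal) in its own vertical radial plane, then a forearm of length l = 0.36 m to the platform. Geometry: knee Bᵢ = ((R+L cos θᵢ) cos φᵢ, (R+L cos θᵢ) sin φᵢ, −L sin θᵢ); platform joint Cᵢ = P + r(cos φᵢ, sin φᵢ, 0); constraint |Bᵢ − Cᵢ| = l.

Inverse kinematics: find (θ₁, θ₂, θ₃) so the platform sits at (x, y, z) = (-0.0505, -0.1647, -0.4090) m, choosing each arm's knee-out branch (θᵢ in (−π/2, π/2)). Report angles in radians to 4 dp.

θ₁ = 1.1347, θ₂ = 1.3093, θ₃ = 0.3491

arm 1 (φ=0.0°): x'=-0.0505, y'=-0.1647
  A=0.1405, B=-0.4090, C=(l²−L²−A²−y'²−z²)/(2L)=-0.3114
  √(A²+B²)=0.4325;  θ1 = -1.2399+2.3746 ≈ 1.1347
φ2=120.0° → target in arm frame (-0.1174, 0.1261)
  A cos θ + B sin θ = C:  0.2074·cos θ + -0.4090·sin θ = -0.3415
  θ2 = atan2(B,A) + arccos(C/0.4586) = 1.3093
φ3=240.0° → target in arm frame (0.1679, 0.0386)
  A=-0.0779, B=-0.4090, C=(l²−L²−A²−y'²−z²)/(2L)=-0.2131
  √(A²+B²)=0.4163;  θ3 = -1.7590+2.1081 ≈ 0.3491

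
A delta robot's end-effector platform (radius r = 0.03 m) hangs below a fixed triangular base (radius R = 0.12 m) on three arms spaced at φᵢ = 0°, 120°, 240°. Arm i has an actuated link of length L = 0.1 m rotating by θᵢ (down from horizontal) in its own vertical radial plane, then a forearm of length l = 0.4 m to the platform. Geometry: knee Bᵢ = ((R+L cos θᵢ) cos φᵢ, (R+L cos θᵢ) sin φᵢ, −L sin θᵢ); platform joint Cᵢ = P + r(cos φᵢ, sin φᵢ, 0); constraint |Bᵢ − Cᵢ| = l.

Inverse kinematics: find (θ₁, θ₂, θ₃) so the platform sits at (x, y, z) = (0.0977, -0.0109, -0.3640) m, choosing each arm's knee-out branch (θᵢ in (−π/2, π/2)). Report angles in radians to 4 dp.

arm 1 (φ=0.0°): x'=0.0977, y'=-0.0109
  e−x'=-0.0077;  (l²−L²−(e−x')²−y'²−z²)/2L = 0.0866
  √(A²+B²)=0.3641;  θ1 = -1.5919+1.3306 ≈ -0.2614
φ2=120.0° → target in arm frame (-0.0583, -0.0792)
  A=0.1483, B=-0.3640, C=(l²−L²−A²−y'²−z²)/(2L)=-0.0538
  θ2 = atan2(B,A) + arccos(C/0.3930) = 0.5241
rotate P by −φ3: (-0.0394, 0.0901, -0.3640)
  e−x'=0.1294;  (l²−L²−(e−x')²−y'²−z²)/2L = -0.0368
  θ3 = atan2(B,A) + arccos(C/0.3863) = 0.4369

θ₁ = -0.2614, θ₂ = 0.5241, θ₃ = 0.4369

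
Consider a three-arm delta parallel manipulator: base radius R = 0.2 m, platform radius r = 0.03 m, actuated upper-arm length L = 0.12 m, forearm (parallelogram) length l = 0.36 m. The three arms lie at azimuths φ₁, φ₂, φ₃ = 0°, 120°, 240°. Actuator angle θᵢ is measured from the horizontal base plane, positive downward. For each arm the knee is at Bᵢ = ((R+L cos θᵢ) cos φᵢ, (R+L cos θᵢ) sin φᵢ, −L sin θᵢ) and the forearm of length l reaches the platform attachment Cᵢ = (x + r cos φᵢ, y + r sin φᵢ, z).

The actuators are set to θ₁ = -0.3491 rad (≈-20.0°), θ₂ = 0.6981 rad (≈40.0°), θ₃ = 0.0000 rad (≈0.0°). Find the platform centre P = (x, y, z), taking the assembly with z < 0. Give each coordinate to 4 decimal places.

(0.0470, -0.0480, -0.2268)

S1 = (0.2828·cos0.0°, 0.2828·sin0.0°, 0.0410) = (0.2828, 0.0000, 0.0410)
arm 2 at φ=120.0°: e+L cos θ2 = 0.2619;  S2 = (-0.1310, 0.2268, -0.0771)
φ3=240.0°: virtual centre (-0.1450, -0.2511, 0.0000), radius l
subtract pairs → two planes through P
plane₁₂: -0.8275x+0.4537y+-0.2364z = -0.0071
det = 0.8038;  x = 0.0030+-0.1940z,  y = -0.0101+0.1671z
quadratic in z: (1.0656)z²+(0.0231)z+(-0.0496)=0, √Δ=0.4602 → z ∈ {-0.2268, 0.2051}; z = -0.2268 (taking z<0)
x = 0.0470, y = -0.0480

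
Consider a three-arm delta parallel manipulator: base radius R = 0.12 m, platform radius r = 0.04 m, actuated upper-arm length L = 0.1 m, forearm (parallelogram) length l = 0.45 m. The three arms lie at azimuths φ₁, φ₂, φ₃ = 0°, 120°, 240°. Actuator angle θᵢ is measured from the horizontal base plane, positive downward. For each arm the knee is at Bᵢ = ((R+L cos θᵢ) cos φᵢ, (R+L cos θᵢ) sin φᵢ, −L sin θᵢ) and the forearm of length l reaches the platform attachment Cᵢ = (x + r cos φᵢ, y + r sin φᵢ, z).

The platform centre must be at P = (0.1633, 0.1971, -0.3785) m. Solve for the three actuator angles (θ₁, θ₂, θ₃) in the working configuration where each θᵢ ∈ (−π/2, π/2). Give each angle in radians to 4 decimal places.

θ₁ = -0.2612, θ₂ = 0.0877, θ₃ = 1.3968

φ1=0.0° → target in arm frame (0.1633, 0.1971)
  e−x'=-0.0833;  (l²−L²−(e−x')²−y'²−z²)/2L = 0.0173
  γ=atan2(-0.3785,-0.0833)=-1.7874;  ψ=arccos(0.0445)=1.5263;  θ1=γ+ψ≈-0.2612
φ2=120.0° → target in arm frame (0.0890, -0.2400)
  e−x'=-0.0090;  (l²−L²−(e−x')²−y'²−z²)/2L = -0.0422
  √(A²+B²)=0.3786;  θ2 = -1.5947+1.6824 ≈ 0.0877
φ3=240.0° → target in arm frame (-0.2523, 0.0429)
  e−x'=0.3323;  (l²−L²−(e−x')²−y'²−z²)/2L = -0.3153
  θ3 = atan2(B,A) + arccos(C/0.5037) = 1.3968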